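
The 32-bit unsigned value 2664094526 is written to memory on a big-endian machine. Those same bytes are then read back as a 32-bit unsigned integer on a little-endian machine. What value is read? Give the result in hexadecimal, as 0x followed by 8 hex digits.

0x3EDBCA9E

2664094526 in 32-bit hexadecimal is 0x9ECADB3E.
Stored big-endian, the bytes at ascending addresses are 9E CA DB 3E.
Read back as little-endian, the first byte is least significant, giving 0x3EDBCA9E.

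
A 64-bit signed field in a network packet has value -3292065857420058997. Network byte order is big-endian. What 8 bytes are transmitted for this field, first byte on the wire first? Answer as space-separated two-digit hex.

D2 50 3B 8B 77 49 1E 8B

Two's complement of -3292065857420058997 in 64 bits: 3292065857420058997 = 0x2DAFC47488B6E175; invert → 0xD2503B8B77491E8A; add 1 → 0xD2503B8B77491E8B.
Split into bytes (most-significant first): D2 50 3B 8B 77 49 1E 8B.
Big-endian stores the most-significant byte at the lowest address.
So the memory order matches the most-significant-first order: D2 50 3B 8B 77 49 1E 8B.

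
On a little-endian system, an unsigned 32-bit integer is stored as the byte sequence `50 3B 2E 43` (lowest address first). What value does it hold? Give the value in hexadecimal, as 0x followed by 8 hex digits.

0x432E3B50

In little-endian order the low byte comes first in memory.
Reassemble most-significant byte first: 43 2E 3B 50 → 0x432E3B50.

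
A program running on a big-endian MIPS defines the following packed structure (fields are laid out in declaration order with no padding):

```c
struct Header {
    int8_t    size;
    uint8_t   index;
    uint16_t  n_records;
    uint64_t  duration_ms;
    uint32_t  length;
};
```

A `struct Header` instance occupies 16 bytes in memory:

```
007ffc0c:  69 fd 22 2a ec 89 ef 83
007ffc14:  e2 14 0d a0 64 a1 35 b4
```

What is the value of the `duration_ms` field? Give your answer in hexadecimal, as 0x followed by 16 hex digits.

`duration_ms` follows `size` (1 B), `index` (1 B), `n_records` (2 B), so it starts at offset 1 + 1 + 2 = 4 and occupies 8 bytes.
Bytes at offsets 4..11: EC 89 EF 83 E2 14 0D A0.
In big-endian order the high byte comes first in memory.
The bytes are already most-significant first: 0xEC89EF83E2140DA0.

0xEC89EF83E2140DA0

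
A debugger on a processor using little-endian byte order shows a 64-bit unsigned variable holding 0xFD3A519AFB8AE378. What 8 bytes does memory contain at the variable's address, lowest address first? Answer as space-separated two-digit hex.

Split into bytes (most-significant first): FD 3A 51 9A FB 8A E3 78.
Little-endian stores the least-significant byte at the lowest address.
So at ascending addresses the bytes are 78 E3 8A FB 9A 51 3A FD.

78 E3 8A FB 9A 51 3A FD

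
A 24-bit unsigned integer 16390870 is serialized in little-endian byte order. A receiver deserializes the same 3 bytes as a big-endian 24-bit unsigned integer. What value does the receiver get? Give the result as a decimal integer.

14031610

16390870 in 24-bit hexadecimal is 0xFA1AD6.
Stored little-endian, the bytes at ascending addresses are D6 1A FA.
Read back as big-endian, the last byte is least significant, giving 0xD61AFA.
0xD61AFA = 14031610.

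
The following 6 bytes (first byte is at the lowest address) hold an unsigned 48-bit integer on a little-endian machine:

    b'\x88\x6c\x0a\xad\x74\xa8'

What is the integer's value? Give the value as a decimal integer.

185219072814216

Little-endian stores the least-significant byte at the lowest address.
Reassemble most-significant byte first: A8 74 AD 0A 6C 88 → 0xA874AD0A6C88.
0xA874AD0A6C88 = 185219072814216.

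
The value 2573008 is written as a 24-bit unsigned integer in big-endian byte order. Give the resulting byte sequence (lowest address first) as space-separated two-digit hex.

27 42 D0

2573008 in hexadecimal, padded to 24 bits, is 0x2742D0.
Split into bytes (most-significant first): 27 42 D0.
Big-endian: lowest address holds the most-significant byte.
So the memory order matches the most-significant-first order: 27 42 D0.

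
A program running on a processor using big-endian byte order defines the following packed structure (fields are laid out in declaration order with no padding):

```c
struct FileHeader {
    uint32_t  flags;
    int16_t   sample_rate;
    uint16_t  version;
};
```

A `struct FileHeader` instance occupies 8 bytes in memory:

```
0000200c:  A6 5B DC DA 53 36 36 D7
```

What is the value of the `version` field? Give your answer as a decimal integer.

`version` follows `flags` (4 B), `sample_rate` (2 B), so it starts at offset 4 + 2 = 6 and occupies 2 bytes.
Bytes at offsets 6..7: 36 D7.
In big-endian order the high byte comes first in memory.
The bytes are already most-significant first: 0x36D7.
0x36D7 = 14039.

14039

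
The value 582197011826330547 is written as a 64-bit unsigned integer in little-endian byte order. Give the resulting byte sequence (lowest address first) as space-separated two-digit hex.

B3 CB 33 FF 18 61 14 08

582197011826330547 in hexadecimal, padded to 64 bits, is 0x08146118FF33CBB3.
Split into bytes (most-significant first): 08 14 61 18 FF 33 CB B3.
In little-endian order the low byte comes first in memory.
So at ascending addresses the bytes are B3 CB 33 FF 18 61 14 08.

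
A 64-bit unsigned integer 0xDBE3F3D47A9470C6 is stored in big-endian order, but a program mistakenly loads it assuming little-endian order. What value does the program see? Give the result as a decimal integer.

14299092072180999131

Stored big-endian, the bytes at ascending addresses are DB E3 F3 D4 7A 94 70 C6.
Read back as little-endian, the first byte is least significant, giving 0xC670947AD4F3E3DB.
0xC670947AD4F3E3DB = 14299092072180999131.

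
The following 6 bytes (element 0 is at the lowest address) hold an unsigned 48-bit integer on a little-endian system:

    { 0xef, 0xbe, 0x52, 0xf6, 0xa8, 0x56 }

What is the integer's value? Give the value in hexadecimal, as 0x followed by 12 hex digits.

0x56A8F652BEEF

Little-endian: lowest address holds the least-significant byte.
Reassemble most-significant byte first: 56 A8 F6 52 BE EF → 0x56A8F652BEEF.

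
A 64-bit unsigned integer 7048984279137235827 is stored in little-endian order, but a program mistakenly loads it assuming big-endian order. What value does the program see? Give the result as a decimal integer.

7048984279137235827 in 64-bit hexadecimal is 0x61D305DAD149B373.
Stored little-endian, the bytes at ascending addresses are 73 B3 49 D1 DA 05 D3 61.
Read back as big-endian, the last byte is least significant, giving 0x73B349D1DA05D361.
0x73B349D1DA05D361 = 8337088500847727457.

8337088500847727457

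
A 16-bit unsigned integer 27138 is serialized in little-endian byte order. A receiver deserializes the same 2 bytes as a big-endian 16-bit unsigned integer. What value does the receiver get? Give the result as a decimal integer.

27138 in 16-bit hexadecimal is 0x6A02.
Stored little-endian, the bytes at ascending addresses are 02 6A.
Read back as big-endian, the last byte is least significant, giving 0x026A.
0x026A = 618.

618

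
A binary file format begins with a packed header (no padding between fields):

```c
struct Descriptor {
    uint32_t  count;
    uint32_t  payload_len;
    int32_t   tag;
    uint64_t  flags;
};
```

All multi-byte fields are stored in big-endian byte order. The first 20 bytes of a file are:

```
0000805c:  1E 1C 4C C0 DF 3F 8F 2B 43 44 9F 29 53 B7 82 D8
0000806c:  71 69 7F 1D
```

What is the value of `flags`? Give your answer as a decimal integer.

6032434092013354781

`flags` follows `count` (4 B), `payload_len` (4 B), `tag` (4 B), so it starts at offset 4 + 4 + 4 = 12 and occupies 8 bytes.
Bytes at offsets 12..19: 53 B7 82 D8 71 69 7F 1D.
In big-endian order the high byte comes first in memory.
The bytes are already most-significant first: 0x53B782D871697F1D.
0x53B782D871697F1D = 6032434092013354781.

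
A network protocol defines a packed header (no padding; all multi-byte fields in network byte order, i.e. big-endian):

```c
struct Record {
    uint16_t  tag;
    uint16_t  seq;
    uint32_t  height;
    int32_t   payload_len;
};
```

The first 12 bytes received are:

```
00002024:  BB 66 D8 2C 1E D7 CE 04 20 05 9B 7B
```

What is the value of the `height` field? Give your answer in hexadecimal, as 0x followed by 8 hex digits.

0x1ED7CE04

`height` follows `tag` (2 B), `seq` (2 B), so it starts at offset 2 + 2 = 4 and occupies 4 bytes.
Bytes at offsets 4..7: 1E D7 CE 04.
Big-endian stores the most-significant byte at the lowest address.
The bytes are already most-significant first: 0x1ED7CE04.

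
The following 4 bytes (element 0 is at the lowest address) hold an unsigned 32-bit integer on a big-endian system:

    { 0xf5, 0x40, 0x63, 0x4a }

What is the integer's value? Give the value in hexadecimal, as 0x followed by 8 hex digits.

0xF540634A

Big-endian: lowest address holds the most-significant byte.
The bytes are already most-significant first: 0xF540634A.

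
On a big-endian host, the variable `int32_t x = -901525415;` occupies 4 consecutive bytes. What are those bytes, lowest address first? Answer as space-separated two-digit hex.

Two's complement of -901525415 in 32 bits: 901525415 = 0x35BC2FA7; invert → 0xCA43D058; add 1 → 0xCA43D059.
Split into bytes (most-significant first): CA 43 D0 59.
Big-endian stores the most-significant byte at the lowest address.
So the memory order matches the most-significant-first order: CA 43 D0 59.

CA 43 D0 59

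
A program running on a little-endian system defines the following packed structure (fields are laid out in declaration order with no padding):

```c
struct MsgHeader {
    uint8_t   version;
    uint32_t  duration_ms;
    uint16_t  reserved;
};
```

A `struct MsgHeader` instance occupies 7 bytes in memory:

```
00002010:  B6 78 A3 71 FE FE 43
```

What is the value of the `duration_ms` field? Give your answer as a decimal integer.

`duration_ms` follows `version` (1 byte), so it starts at byte offset 1 and occupies 4 bytes.
Bytes at offsets 1..4: 78 A3 71 FE.
Little-endian: lowest address holds the least-significant byte.
Reassemble most-significant byte first: FE 71 A3 78 → 0xFE71A378.
0xFE71A378 = 4268860280.

4268860280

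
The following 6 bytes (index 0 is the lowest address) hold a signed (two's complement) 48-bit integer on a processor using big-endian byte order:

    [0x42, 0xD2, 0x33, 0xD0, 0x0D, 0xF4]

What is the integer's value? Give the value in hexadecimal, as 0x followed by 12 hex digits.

0x42D233D00DF4

In big-endian order the high byte comes first in memory.
The bytes are already most-significant first: 0x42D233D00DF4.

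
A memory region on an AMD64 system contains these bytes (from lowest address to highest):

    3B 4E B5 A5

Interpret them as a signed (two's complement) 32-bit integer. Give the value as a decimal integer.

-1514844613

Little-endian stores the least-significant byte at the lowest address.
Reassemble most-significant byte first: A5 B5 4E 3B → 0xA5B54E3B.
Top bit is set, so as a signed 32-bit value this is 0xA5B54E3B − 2^32 = -1514844613.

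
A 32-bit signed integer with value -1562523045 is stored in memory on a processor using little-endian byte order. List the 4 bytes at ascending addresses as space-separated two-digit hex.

Two's complement of -1562523045 in 32 bits: 1562523045 = 0x5D2235A5; invert → 0xA2DDCA5A; add 1 → 0xA2DDCA5B.
Split into bytes (most-significant first): A2 DD CA 5B.
Little-endian stores the least-significant byte at the lowest address.
So at ascending addresses the bytes are 5B CA DD A2.

5B CA DD A2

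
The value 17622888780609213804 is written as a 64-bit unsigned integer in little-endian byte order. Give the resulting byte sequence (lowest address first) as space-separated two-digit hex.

6C D5 6D D4 F9 13 91 F4

17622888780609213804 in hexadecimal, padded to 64 bits, is 0xF49113F9D46DD56C.
Split into bytes (most-significant first): F4 91 13 F9 D4 6D D5 6C.
In little-endian order the low byte comes first in memory.
So at ascending addresses the bytes are 6C D5 6D D4 F9 13 91 F4.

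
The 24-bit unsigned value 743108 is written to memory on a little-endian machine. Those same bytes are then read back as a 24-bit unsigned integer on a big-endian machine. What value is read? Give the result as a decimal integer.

12867083

743108 in 24-bit hexadecimal is 0x0B56C4.
Stored little-endian, the bytes at ascending addresses are C4 56 0B.
Read back as big-endian, the last byte is least significant, giving 0xC4560B.
0xC4560B = 12867083.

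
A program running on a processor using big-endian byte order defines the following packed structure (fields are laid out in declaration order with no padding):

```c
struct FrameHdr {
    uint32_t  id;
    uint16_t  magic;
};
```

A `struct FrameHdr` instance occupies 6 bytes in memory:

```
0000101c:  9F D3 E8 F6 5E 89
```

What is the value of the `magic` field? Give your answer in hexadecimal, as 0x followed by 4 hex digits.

0x5E89

`magic` follows `id` (4 bytes), so it starts at byte offset 4 and occupies 2 bytes.
Bytes at offsets 4..5: 5E 89.
Big-endian: lowest address holds the most-significant byte.
The bytes are already most-significant first: 0x5E89.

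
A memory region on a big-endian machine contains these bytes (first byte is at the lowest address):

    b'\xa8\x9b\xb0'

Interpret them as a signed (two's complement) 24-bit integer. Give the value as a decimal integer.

In big-endian order the high byte comes first in memory.
The bytes are already most-significant first: 0xA89BB0.
Top bit is set, so as a signed 24-bit value this is 0xA89BB0 − 2^24 = -5727312.

-5727312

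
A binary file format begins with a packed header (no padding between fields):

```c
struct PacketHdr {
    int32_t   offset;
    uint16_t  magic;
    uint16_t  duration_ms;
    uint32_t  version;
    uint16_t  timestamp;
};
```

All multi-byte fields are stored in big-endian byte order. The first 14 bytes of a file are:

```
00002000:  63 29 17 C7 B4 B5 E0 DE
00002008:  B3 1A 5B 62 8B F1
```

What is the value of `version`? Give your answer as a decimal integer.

3004848994

`version` follows `offset` (4 B), `magic` (2 B), `duration_ms` (2 B), so it starts at offset 4 + 2 + 2 = 8 and occupies 4 bytes.
Bytes at offsets 8..11: B3 1A 5B 62.
Big-endian: lowest address holds the most-significant byte.
The bytes are already most-significant first: 0xB31A5B62.
0xB31A5B62 = 3004848994.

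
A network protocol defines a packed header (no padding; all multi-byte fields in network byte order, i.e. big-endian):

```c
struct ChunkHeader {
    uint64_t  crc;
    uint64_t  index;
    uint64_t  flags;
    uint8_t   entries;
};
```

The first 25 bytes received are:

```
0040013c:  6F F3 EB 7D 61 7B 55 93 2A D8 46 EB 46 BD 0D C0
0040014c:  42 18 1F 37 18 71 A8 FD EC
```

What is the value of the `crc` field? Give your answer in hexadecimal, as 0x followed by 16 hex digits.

0x6FF3EB7D617B5593

`crc` is the first field, at byte offset 0, occupying 8 bytes.
Bytes at offsets 0..7: 6F F3 EB 7D 61 7B 55 93.
Big-endian stores the most-significant byte at the lowest address.
The bytes are already most-significant first: 0x6FF3EB7D617B5593.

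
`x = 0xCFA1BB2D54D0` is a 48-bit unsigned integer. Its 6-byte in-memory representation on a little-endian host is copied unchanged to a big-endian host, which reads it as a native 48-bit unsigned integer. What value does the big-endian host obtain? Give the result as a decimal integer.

Stored little-endian, the bytes at ascending addresses are D0 54 2D BB A1 CF.
Read back as big-endian, the last byte is least significant, giving 0xD0542DBBA1CF.
0xD0542DBBA1CF = 229059963101647.

229059963101647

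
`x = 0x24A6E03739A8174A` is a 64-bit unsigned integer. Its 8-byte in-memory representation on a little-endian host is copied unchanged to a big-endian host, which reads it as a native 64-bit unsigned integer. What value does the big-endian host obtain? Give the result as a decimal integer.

Stored little-endian, the bytes at ascending addresses are 4A 17 A8 39 37 E0 A6 24.
Read back as big-endian, the last byte is least significant, giving 0x4A17A83937E0A624.
0x4A17A83937E0A624 = 5338920846975084068.

5338920846975084068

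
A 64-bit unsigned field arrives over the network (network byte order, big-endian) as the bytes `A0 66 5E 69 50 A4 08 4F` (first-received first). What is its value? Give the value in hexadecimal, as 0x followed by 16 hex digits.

0xA0665E6950A4084F

In big-endian order the high byte comes first in memory.
The bytes are already most-significant first: 0xA0665E6950A4084F.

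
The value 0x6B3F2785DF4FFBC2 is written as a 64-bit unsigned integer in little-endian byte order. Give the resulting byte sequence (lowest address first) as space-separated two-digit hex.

Split into bytes (most-significant first): 6B 3F 27 85 DF 4F FB C2.
Little-endian: lowest address holds the least-significant byte.
So at ascending addresses the bytes are C2 FB 4F DF 85 27 3F 6B.

C2 FB 4F DF 85 27 3F 6B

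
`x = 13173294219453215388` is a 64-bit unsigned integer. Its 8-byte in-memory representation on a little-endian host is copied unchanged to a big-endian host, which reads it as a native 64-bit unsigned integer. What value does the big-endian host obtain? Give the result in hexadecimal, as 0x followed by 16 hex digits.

0x9C3237284CF1D0B6

13173294219453215388 in 64-bit hexadecimal is 0xB6D0F14C2837329C.
Stored little-endian, the bytes at ascending addresses are 9C 32 37 28 4C F1 D0 B6.
Read back as big-endian, the last byte is least significant, giving 0x9C3237284CF1D0B6.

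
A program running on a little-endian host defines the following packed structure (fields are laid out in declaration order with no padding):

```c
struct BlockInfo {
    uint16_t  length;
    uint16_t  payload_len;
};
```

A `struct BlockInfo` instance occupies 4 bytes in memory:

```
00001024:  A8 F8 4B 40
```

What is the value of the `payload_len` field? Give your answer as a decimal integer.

16459

`payload_len` follows `length` (2 bytes), so it starts at byte offset 2 and occupies 2 bytes.
Bytes at offsets 2..3: 4B 40.
Little-endian stores the least-significant byte at the lowest address.
Reassemble most-significant byte first: 40 4B → 0x404B.
0x404B = 16459.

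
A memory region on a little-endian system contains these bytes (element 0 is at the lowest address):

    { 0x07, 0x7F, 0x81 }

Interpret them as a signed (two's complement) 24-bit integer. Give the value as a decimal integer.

Little-endian: lowest address holds the least-significant byte.
Reassemble most-significant byte first: 81 7F 07 → 0x817F07.
Top bit is set, so as a signed 24-bit value this is 0x817F07 − 2^24 = -8290553.

-8290553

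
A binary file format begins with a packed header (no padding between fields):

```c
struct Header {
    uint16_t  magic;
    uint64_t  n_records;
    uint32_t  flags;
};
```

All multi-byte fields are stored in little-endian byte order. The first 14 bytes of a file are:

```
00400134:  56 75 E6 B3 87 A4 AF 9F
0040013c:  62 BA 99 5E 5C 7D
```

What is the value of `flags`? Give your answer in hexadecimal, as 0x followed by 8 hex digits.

`flags` follows `magic` (2 B), `n_records` (8 B), so it starts at offset 2 + 8 = 10 and occupies 4 bytes.
Bytes at offsets 10..13: 99 5E 5C 7D.
Little-endian: lowest address holds the least-significant byte.
Reassemble most-significant byte first: 7D 5C 5E 99 → 0x7D5C5E99.

0x7D5C5E99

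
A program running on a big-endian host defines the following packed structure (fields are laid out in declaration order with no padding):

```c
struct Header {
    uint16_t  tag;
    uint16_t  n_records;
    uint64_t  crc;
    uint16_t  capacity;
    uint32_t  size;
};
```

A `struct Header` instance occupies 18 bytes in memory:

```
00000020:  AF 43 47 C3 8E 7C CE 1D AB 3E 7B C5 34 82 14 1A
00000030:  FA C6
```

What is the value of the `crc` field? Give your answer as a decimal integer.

`crc` follows `tag` (2 B), `n_records` (2 B), so it starts at offset 2 + 2 = 4 and occupies 8 bytes.
Bytes at offsets 4..11: 8E 7C CE 1D AB 3E 7B C5.
Big-endian stores the most-significant byte at the lowest address.
The bytes are already most-significant first: 0x8E7CCE1DAB3E7BC5.
0x8E7CCE1DAB3E7BC5 = 10267307877320260549.

10267307877320260549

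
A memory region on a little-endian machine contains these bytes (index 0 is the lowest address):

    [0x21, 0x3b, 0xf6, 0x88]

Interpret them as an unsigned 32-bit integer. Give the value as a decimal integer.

2297838369

In little-endian order the low byte comes first in memory.
Reassemble most-significant byte first: 88 F6 3B 21 → 0x88F63B21.
0x88F63B21 = 2297838369.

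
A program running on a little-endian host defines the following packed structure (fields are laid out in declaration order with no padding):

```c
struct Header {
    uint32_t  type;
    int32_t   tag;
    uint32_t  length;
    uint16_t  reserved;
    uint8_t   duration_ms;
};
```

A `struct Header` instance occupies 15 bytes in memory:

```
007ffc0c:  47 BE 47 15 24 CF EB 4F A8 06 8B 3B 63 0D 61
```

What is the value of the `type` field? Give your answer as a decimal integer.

357023303

`type` is the first field, at byte offset 0, occupying 4 bytes.
Bytes at offsets 0..3: 47 BE 47 15.
In little-endian order the low byte comes first in memory.
Reassemble most-significant byte first: 15 47 BE 47 → 0x1547BE47.
0x1547BE47 = 357023303.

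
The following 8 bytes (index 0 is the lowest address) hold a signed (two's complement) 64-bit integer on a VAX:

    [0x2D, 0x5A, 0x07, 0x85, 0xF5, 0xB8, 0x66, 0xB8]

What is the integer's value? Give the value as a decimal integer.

-5159232958467974611

Little-endian: lowest address holds the least-significant byte.
Reassemble most-significant byte first: B8 66 B8 F5 85 07 5A 2D → 0xB866B8F585075A2D.
Top bit is set, so as a signed 64-bit value this is 0xB866B8F585075A2D − 2^64 = -5159232958467974611.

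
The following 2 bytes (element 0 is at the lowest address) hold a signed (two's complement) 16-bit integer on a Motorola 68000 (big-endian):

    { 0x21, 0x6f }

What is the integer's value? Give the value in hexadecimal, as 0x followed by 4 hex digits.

Big-endian stores the most-significant byte at the lowest address.
The bytes are already most-significant first: 0x216F.

0x216F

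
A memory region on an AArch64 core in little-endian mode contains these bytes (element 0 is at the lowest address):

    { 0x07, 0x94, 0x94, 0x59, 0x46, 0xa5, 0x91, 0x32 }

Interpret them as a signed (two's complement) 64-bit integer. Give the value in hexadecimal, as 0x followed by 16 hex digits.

0x3291A54659949407

Little-endian stores the least-significant byte at the lowest address.
Reassemble most-significant byte first: 32 91 A5 46 59 94 94 07 → 0x3291A54659949407.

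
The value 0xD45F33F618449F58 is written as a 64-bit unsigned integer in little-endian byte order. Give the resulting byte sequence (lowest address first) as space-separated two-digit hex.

58 9F 44 18 F6 33 5F D4

Split into bytes (most-significant first): D4 5F 33 F6 18 44 9F 58.
Little-endian stores the least-significant byte at the lowest address.
So at ascending addresses the bytes are 58 9F 44 18 F6 33 5F D4.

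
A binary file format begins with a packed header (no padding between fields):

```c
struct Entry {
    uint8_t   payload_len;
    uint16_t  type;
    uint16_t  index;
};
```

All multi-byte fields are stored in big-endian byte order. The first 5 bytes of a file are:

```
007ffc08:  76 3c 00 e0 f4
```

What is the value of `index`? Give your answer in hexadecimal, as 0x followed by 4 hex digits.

`index` follows `payload_len` (1 B), `type` (2 B), so it starts at offset 1 + 2 = 3 and occupies 2 bytes.
Bytes at offsets 3..4: E0 F4.
In big-endian order the high byte comes first in memory.
The bytes are already most-significant first: 0xE0F4.

0xE0F4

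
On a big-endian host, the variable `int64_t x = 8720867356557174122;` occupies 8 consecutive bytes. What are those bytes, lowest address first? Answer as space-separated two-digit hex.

79 06 BE A7 D8 E3 E5 6A

8720867356557174122 in hexadecimal, padded to 64 bits, is 0x7906BEA7D8E3E56A.
Split into bytes (most-significant first): 79 06 BE A7 D8 E3 E5 6A.
Big-endian: lowest address holds the most-significant byte.
So the memory order matches the most-significant-first order: 79 06 BE A7 D8 E3 E5 6A.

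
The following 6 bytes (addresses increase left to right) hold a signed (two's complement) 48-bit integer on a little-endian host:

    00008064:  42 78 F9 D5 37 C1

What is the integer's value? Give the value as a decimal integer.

Little-endian: lowest address holds the least-significant byte.
Reassemble most-significant byte first: C1 37 D5 F9 78 42 → 0xC137D5F97842.
Top bit is set, so as a signed 48-bit value this is 0xC137D5F97842 − 2^48 = -69029419452350.

-69029419452350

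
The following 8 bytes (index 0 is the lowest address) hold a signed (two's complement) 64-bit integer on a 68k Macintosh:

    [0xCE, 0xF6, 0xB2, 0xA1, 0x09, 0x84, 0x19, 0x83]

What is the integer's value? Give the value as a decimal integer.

-3533440452906444413

In big-endian order the high byte comes first in memory.
The bytes are already most-significant first: 0xCEF6B2A109841983.
Top bit is set, so as a signed 64-bit value this is 0xCEF6B2A109841983 − 2^64 = -3533440452906444413.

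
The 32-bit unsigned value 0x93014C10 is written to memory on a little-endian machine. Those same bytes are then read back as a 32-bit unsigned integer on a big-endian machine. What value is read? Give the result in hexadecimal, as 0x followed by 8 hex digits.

0x104C0193

Stored little-endian, the bytes at ascending addresses are 10 4C 01 93.
Read back as big-endian, the last byte is least significant, giving 0x104C0193.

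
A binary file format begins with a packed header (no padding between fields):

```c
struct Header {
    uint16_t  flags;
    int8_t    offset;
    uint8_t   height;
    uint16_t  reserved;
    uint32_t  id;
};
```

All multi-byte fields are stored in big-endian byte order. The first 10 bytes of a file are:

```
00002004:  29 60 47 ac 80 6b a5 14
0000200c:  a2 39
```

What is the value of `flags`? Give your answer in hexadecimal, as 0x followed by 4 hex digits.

`flags` is the first field, at byte offset 0, occupying 2 bytes.
Bytes at offsets 0..1: 29 60.
Big-endian stores the most-significant byte at the lowest address.
The bytes are already most-significant first: 0x2960.

0x2960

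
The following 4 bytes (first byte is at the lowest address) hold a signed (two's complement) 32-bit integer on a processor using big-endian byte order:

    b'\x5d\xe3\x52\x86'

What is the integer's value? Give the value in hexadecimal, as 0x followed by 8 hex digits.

0x5DE35286

Big-endian stores the most-significant byte at the lowest address.
The bytes are already most-significant first: 0x5DE35286.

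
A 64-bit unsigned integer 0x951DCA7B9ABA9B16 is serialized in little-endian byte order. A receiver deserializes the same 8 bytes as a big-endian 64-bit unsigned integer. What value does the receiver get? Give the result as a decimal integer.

Stored little-endian, the bytes at ascending addresses are 16 9B BA 9A 7B CA 1D 95.
Read back as big-endian, the last byte is least significant, giving 0x169BBA9A7BCA1D95.
0x169BBA9A7BCA1D95 = 1629100862889139605.

1629100862889139605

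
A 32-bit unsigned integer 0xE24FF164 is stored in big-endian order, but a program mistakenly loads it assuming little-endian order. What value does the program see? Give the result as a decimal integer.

1693536226

Stored big-endian, the bytes at ascending addresses are E2 4F F1 64.
Read back as little-endian, the first byte is least significant, giving 0x64F14FE2.
0x64F14FE2 = 1693536226.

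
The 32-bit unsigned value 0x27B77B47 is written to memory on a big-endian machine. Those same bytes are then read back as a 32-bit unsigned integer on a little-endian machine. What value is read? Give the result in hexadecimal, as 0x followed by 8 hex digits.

0x477BB727

Stored big-endian, the bytes at ascending addresses are 27 B7 7B 47.
Read back as little-endian, the first byte is least significant, giving 0x477BB727.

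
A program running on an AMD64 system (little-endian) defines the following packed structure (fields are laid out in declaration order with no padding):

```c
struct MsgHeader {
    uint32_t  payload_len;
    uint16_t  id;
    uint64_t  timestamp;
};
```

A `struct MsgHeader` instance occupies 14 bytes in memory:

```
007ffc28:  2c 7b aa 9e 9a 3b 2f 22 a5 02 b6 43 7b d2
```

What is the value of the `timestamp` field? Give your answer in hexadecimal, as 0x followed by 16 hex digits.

`timestamp` follows `payload_len` (4 B), `id` (2 B), so it starts at offset 4 + 2 = 6 and occupies 8 bytes.
Bytes at offsets 6..13: 2F 22 A5 02 B6 43 7B D2.
In little-endian order the low byte comes first in memory.
Reassemble most-significant byte first: D2 7B 43 B6 02 A5 22 2F → 0xD27B43B602A5222F.

0xD27B43B602A5222F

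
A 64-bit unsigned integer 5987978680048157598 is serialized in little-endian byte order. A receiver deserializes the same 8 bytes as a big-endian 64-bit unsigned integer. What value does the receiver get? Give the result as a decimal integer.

5987978680048157598 in 64-bit hexadecimal is 0x531992E242E2039E.
Stored little-endian, the bytes at ascending addresses are 9E 03 E2 42 E2 92 19 53.
Read back as big-endian, the last byte is least significant, giving 0x9E03E242E2921953.
0x9E03E242E2921953 = 11386193059819690323.

11386193059819690323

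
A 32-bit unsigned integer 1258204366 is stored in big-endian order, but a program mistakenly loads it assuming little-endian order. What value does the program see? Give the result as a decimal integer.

3467443786

1258204366 in 32-bit hexadecimal is 0x4AFEACCE.
Stored big-endian, the bytes at ascending addresses are 4A FE AC CE.
Read back as little-endian, the first byte is least significant, giving 0xCEACFE4A.
0xCEACFE4A = 3467443786.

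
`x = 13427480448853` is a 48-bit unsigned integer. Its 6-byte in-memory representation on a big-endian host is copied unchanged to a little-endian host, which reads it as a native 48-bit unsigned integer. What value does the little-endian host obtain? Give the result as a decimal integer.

13427480448853 in 48-bit hexadecimal is 0x0C365433CF55.
Stored big-endian, the bytes at ascending addresses are 0C 36 54 33 CF 55.
Read back as little-endian, the first byte is least significant, giving 0x55CF3354360C.
0x55CF3354360C = 94348407748108.

94348407748108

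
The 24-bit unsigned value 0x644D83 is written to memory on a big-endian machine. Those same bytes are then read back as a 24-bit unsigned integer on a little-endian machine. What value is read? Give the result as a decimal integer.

8605028

Stored big-endian, the bytes at ascending addresses are 64 4D 83.
Read back as little-endian, the first byte is least significant, giving 0x834D64.
0x834D64 = 8605028.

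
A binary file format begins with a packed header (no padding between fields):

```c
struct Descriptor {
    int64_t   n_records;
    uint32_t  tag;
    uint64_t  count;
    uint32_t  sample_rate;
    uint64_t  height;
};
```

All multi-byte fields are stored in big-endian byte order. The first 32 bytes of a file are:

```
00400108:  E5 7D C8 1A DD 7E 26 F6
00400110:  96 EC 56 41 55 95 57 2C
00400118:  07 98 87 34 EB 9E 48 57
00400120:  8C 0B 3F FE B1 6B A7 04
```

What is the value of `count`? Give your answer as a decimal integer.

6166931111371376436

`count` follows `n_records` (8 B), `tag` (4 B), so it starts at offset 8 + 4 = 12 and occupies 8 bytes.
Bytes at offsets 12..19: 55 95 57 2C 07 98 87 34.
Big-endian stores the most-significant byte at the lowest address.
The bytes are already most-significant first: 0x5595572C07988734.
0x5595572C07988734 = 6166931111371376436.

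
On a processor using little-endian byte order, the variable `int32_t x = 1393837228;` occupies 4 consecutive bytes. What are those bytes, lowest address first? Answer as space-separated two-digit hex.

AC 44 14 53

1393837228 in hexadecimal, padded to 32 bits, is 0x531444AC.
Split into bytes (most-significant first): 53 14 44 AC.
In little-endian order the low byte comes first in memory.
So at ascending addresses the bytes are AC 44 14 53.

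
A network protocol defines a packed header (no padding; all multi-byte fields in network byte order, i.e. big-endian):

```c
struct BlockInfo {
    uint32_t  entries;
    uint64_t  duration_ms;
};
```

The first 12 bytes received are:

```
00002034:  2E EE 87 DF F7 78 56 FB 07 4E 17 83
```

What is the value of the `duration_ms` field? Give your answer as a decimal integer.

17832098360732817283

`duration_ms` follows `entries` (4 bytes), so it starts at byte offset 4 and occupies 8 bytes.
Bytes at offsets 4..11: F7 78 56 FB 07 4E 17 83.
Big-endian stores the most-significant byte at the lowest address.
The bytes are already most-significant first: 0xF77856FB074E1783.
0xF77856FB074E1783 = 17832098360732817283.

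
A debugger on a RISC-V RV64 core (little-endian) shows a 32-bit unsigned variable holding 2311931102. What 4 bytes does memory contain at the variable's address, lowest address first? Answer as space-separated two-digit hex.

DE 44 CD 89

2311931102 in hexadecimal, padded to 32 bits, is 0x89CD44DE.
Split into bytes (most-significant first): 89 CD 44 DE.
Little-endian stores the least-significant byte at the lowest address.
So at ascending addresses the bytes are DE 44 CD 89.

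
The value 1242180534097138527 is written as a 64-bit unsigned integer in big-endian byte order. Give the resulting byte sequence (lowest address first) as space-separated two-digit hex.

11 3D 1C 9D 49 C3 D3 5F

1242180534097138527 in hexadecimal, padded to 64 bits, is 0x113D1C9D49C3D35F.
Split into bytes (most-significant first): 11 3D 1C 9D 49 C3 D3 5F.
In big-endian order the high byte comes first in memory.
So the memory order matches the most-significant-first order: 11 3D 1C 9D 49 C3 D3 5F.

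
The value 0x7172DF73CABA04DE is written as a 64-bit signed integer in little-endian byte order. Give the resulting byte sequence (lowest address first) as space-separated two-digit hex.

Split into bytes (most-significant first): 71 72 DF 73 CA BA 04 DE.
In little-endian order the low byte comes first in memory.
So at ascending addresses the bytes are DE 04 BA CA 73 DF 72 71.

DE 04 BA CA 73 DF 72 71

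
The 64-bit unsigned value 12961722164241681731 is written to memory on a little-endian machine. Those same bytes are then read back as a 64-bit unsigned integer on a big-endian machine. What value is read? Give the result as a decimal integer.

4885823252394009011

12961722164241681731 in 64-bit hexadecimal is 0xB3E149A25CEECD43.
Stored little-endian, the bytes at ascending addresses are 43 CD EE 5C A2 49 E1 B3.
Read back as big-endian, the last byte is least significant, giving 0x43CDEE5CA249E1B3.
0x43CDEE5CA249E1B3 = 4885823252394009011.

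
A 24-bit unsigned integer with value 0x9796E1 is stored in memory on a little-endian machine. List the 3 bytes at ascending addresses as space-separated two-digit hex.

Split into bytes (most-significant first): 97 96 E1.
Little-endian stores the least-significant byte at the lowest address.
So at ascending addresses the bytes are E1 96 97.

E1 96 97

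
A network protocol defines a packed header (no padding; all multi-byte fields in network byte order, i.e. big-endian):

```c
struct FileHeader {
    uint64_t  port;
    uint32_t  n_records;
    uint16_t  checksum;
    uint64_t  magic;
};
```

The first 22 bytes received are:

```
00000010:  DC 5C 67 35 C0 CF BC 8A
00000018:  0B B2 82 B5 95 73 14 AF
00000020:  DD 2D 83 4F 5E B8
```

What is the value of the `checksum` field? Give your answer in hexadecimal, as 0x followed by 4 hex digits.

0x9573

`checksum` follows `port` (8 B), `n_records` (4 B), so it starts at offset 8 + 4 = 12 and occupies 2 bytes.
Bytes at offsets 12..13: 95 73.
Big-endian: lowest address holds the most-significant byte.
The bytes are already most-significant first: 0x9573.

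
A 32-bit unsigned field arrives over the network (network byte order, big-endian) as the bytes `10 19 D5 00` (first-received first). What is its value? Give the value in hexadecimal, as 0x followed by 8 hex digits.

0x1019D500

In big-endian order the high byte comes first in memory.
The bytes are already most-significant first: 0x1019D500.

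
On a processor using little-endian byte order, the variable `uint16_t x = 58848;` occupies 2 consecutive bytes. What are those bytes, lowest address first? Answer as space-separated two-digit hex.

E0 E5

58848 in hexadecimal, padded to 16 bits, is 0xE5E0.
Split into bytes (most-significant first): E5 E0.
Little-endian stores the least-significant byte at the lowest address.
So at ascending addresses the bytes are E0 E5.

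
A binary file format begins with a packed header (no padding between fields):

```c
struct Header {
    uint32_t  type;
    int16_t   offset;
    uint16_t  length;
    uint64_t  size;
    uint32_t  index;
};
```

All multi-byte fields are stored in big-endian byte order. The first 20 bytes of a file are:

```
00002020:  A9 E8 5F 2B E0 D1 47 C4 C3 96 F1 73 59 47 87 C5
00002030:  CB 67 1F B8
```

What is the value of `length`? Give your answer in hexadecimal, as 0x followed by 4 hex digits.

`length` follows `type` (4 B), `offset` (2 B), so it starts at offset 4 + 2 = 6 and occupies 2 bytes.
Bytes at offsets 6..7: 47 C4.
Big-endian: lowest address holds the most-significant byte.
The bytes are already most-significant first: 0x47C4.

0x47C4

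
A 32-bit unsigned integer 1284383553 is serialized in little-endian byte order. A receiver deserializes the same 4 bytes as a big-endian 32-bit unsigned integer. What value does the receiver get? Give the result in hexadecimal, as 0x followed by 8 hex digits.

1284383553 in 32-bit hexadecimal is 0x4C8E2341.
Stored little-endian, the bytes at ascending addresses are 41 23 8E 4C.
Read back as big-endian, the last byte is least significant, giving 0x41238E4C.

0x41238E4C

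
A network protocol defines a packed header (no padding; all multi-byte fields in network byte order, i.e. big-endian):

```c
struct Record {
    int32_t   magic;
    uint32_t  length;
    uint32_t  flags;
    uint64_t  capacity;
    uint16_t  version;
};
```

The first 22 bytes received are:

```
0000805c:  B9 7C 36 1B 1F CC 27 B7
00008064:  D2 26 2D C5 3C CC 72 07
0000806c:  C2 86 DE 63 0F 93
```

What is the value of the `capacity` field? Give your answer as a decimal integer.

`capacity` follows `magic` (4 B), `length` (4 B), `flags` (4 B), so it starts at offset 4 + 4 + 4 = 12 and occupies 8 bytes.
Bytes at offsets 12..19: 3C CC 72 07 C2 86 DE 63.
Big-endian: lowest address holds the most-significant byte.
The bytes are already most-significant first: 0x3CCC7207C286DE63.
0x3CCC7207C286DE63 = 4381001915178606179.

4381001915178606179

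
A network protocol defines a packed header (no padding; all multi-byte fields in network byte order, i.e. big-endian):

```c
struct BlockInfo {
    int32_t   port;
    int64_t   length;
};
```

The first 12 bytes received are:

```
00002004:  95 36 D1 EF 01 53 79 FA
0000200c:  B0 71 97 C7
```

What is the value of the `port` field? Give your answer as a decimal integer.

-1791569425

`port` is the first field, at byte offset 0, occupying 4 bytes.
Bytes at offsets 0..3: 95 36 D1 EF.
Big-endian: lowest address holds the most-significant byte.
The bytes are already most-significant first: 0x9536D1EF.
Top bit is set, so as a signed 32-bit value this is 0x9536D1EF − 2^32 = -1791569425.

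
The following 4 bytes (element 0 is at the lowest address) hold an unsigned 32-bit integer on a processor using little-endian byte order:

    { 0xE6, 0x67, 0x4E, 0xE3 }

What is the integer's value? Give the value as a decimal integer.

3813566438

Little-endian stores the least-significant byte at the lowest address.
Reassemble most-significant byte first: E3 4E 67 E6 → 0xE34E67E6.
0xE34E67E6 = 3813566438.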